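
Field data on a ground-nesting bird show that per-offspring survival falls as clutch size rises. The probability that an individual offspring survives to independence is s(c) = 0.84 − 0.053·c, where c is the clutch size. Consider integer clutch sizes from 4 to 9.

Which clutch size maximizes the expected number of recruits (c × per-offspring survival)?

8

Expected recruits = c × s(c):
  c=4: 4 × 0.628 = 2.512
  c=5: 5 × 0.575 = 2.875
  c=6: 6 × 0.522 = 3.132
  c=7: 7 × 0.469 = 3.283
  c=8: 8 × 0.416 = 3.328
  c=9: 9 × 0.363 = 3.267
Maximum at c = 8 (3.328 recruits).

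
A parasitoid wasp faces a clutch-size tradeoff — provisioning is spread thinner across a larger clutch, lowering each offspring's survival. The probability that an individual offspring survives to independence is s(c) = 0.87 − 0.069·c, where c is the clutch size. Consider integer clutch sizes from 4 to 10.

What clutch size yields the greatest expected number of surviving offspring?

Expected surviving offspring = c × s(c):
  c=4: 4 × 0.594 = 2.376
  c=5: 5 × 0.525 = 2.625
  c=6: 6 × 0.456 = 2.736
  c=7: 7 × 0.387 = 2.709
  c=8: 8 × 0.318 = 2.544
  c=9: 9 × 0.249 = 2.241
  c=10: 10 × 0.180 = 1.800
Maximum at c = 6 (2.736 surviving offspring).

6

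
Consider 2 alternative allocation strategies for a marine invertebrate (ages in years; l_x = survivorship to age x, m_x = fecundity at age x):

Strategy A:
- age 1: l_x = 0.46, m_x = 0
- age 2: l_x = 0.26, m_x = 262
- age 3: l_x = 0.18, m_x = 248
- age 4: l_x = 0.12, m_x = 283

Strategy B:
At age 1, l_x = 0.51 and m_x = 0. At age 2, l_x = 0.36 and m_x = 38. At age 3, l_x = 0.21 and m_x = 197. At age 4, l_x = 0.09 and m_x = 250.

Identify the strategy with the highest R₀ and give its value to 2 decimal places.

146.72

Strategy A: R₀ = 0.46×0 + 0.26×262 + 0.18×248 + 0.12×283 = 146.7200
Strategy B: R₀ = 0.51×0 + 0.36×38 + 0.21×197 + 0.09×250 = 77.5500
Highest R₀: strategy A with 146.7200.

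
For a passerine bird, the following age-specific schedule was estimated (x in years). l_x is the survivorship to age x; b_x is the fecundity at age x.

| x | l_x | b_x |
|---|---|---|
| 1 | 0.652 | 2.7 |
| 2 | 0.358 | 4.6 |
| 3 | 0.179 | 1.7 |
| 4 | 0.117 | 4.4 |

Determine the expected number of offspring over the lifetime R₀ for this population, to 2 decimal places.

4.23

R₀ = Σ l_x b_x:
  age 1: 0.652 × 2.7 = 1.7604
  age 2: 0.358 × 4.6 = 1.6468
  age 3: 0.179 × 1.7 = 0.3043
  age 4: 0.117 × 4.4 = 0.5148
R₀ = 1.7604 + 1.6468 + 0.3043 + 0.5148 = 4.2263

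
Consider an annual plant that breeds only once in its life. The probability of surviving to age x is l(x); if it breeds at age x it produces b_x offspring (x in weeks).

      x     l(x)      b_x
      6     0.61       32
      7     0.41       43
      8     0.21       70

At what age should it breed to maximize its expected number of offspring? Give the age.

Expected offspring if breeding at age x = l(x) × b_x:
  age 6: 0.61 × 32 = 19.520
  age 7: 0.41 × 43 = 17.630
  age 8: 0.21 × 70 = 14.700
Maximum at age 6 (19.520).

6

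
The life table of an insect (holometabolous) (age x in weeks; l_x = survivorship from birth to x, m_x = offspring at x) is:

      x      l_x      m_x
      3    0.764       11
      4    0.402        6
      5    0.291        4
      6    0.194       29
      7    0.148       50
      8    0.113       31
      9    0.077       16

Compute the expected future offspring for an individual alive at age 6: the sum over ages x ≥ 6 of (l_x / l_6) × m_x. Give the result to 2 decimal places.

91.55

l_6 = 0.194. Conditional survival from age 6 to x is l_x / l_6.
  x=6: (0.194/0.194) × 29 = 29.0000
  x=7: (0.148/0.194) × 50 = 38.1443
  x=8: (0.113/0.194) × 31 = 18.0567
  x=9: (0.077/0.194) × 16 = 6.3505
Sum = 29.0000 + 38.1443 + 18.0567 + 6.3505 = 91.5515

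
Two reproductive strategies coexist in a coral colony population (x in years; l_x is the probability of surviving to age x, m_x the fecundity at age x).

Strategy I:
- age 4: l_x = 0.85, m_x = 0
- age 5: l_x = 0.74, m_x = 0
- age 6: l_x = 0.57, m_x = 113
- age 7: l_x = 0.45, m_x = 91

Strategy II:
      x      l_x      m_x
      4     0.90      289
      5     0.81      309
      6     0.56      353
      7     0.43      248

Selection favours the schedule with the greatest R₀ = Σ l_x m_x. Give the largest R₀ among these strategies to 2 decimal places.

814.71

Strategy I: R₀ = 0.85×0 + 0.74×0 + 0.57×113 + 0.45×91 = 105.3600
Strategy II: R₀ = 0.90×289 + 0.81×309 + 0.56×353 + 0.43×248 = 814.7100
Highest R₀: strategy II with 814.7100.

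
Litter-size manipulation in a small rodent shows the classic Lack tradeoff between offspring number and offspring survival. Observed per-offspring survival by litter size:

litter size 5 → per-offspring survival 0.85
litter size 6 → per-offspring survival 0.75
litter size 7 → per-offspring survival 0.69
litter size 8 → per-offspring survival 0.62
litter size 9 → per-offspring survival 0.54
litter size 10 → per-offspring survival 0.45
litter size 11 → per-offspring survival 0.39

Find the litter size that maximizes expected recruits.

Expected recruits = c × s(c):
  c=5: 5 × 0.85 = 4.250
  c=6: 6 × 0.75 = 4.500
  c=7: 7 × 0.69 = 4.830
  c=8: 8 × 0.62 = 4.960
  c=9: 9 × 0.54 = 4.860
  c=10: 10 × 0.45 = 4.500
  c=11: 11 × 0.39 = 4.290
Maximum at c = 8 (4.960 recruits).

8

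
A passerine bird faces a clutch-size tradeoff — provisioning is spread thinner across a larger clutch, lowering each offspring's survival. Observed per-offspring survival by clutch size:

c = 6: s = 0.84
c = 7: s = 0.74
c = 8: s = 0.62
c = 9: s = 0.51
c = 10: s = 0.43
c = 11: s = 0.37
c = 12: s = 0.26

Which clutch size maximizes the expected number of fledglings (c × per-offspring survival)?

Expected fledglings = c × s(c):
  c=6: 6 × 0.84 = 5.040
  c=7: 7 × 0.74 = 5.180
  c=8: 8 × 0.62 = 4.960
  c=9: 9 × 0.51 = 4.590
  c=10: 10 × 0.43 = 4.300
  c=11: 11 × 0.37 = 4.070
  c=12: 12 × 0.26 = 3.120
Maximum at c = 7 (5.180 fledglings).

7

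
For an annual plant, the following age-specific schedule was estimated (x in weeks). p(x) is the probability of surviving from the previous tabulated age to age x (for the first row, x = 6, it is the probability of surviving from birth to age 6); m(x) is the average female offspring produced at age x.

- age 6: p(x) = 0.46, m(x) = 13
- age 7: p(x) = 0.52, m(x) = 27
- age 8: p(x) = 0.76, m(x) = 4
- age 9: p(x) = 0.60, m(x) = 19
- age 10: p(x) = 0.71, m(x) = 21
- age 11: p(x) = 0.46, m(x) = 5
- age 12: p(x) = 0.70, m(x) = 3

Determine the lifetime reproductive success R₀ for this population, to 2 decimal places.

17.12

Survivorship from birth: l_x = p_6·p_7·…·p_x.
  l_6 = 0.46000
  l_7 = 0.23920
  l_8 = 0.18179
  l_9 = 0.10908
  l_10 = 0.07744
  l_11 = 0.03562
  l_12 = 0.02494
R₀ = Σ l_x m(x):
  age 6: 0.46000 × 13 = 5.9800
  age 7: 0.23920 × 27 = 6.4584
  age 8: 0.18179 × 4 = 0.7272
  age 9: 0.10908 × 19 = 2.0725
  age 10: 0.07744 × 21 = 1.6262
  age 11: 0.03562 × 5 = 0.1781
  age 12: 0.02494 × 3 = 0.0748
R₀ = 5.9800 + 6.4584 + 0.7272 + 2.0725 + 1.6262 + 0.1781 + 0.0748 = 17.1172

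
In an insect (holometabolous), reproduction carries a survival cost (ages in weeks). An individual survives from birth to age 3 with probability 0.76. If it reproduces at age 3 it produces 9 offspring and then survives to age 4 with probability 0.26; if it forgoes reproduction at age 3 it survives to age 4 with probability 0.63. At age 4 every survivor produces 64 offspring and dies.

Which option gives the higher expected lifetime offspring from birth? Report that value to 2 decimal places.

30.64

breed at age 3: R₀ = 0.76 × (9 + 0.26 × 64) = 0.76 × 25.6400 = 19.4864
delay to age 4: R₀ = 0.76 × (0.63 × 64) = 0.76 × 40.3200 = 30.6432
Higher: delay to age 4 (30.6432).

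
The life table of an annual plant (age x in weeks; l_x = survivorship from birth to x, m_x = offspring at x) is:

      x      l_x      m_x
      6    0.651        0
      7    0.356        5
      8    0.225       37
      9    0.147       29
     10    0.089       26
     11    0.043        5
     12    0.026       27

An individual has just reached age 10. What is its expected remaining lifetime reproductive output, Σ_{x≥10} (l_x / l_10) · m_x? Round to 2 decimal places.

l_10 = 0.089. Conditional survival from age 10 to x is l_x / l_10.
  x=10: (0.089/0.089) × 26 = 26.0000
  x=11: (0.043/0.089) × 5 = 2.4157
  x=12: (0.026/0.089) × 27 = 7.8876
Sum = 26.0000 + 2.4157 + 7.8876 = 36.3034

36.30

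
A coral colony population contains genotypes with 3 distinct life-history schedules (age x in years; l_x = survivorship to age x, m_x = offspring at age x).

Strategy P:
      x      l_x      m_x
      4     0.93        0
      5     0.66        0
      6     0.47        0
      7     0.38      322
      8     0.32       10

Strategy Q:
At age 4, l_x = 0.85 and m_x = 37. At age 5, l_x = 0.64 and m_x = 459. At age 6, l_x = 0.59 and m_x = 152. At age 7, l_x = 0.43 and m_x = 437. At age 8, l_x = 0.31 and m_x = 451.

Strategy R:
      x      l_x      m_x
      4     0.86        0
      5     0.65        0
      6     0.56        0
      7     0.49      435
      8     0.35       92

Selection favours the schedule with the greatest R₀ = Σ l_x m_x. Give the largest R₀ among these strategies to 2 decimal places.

742.61

Strategy P: R₀ = 0.93×0 + 0.66×0 + 0.47×0 + 0.38×322 + 0.32×10 = 125.5600
Strategy Q: R₀ = 0.85×37 + 0.64×459 + 0.59×152 + 0.43×437 + 0.31×451 = 742.6100
Strategy R: R₀ = 0.86×0 + 0.65×0 + 0.56×0 + 0.49×435 + 0.35×92 = 245.3500
Highest R₀: strategy Q with 742.6100.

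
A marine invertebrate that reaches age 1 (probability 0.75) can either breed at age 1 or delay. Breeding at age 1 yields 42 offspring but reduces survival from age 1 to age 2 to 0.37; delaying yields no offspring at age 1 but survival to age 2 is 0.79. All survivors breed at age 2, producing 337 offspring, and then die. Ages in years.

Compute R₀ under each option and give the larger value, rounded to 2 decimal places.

breed at age 1: R₀ = 0.75 × (42 + 0.37 × 337) = 0.75 × 166.6900 = 125.0175
delay to age 2: R₀ = 0.75 × (0.79 × 337) = 0.75 × 266.2300 = 199.6725
Higher: delay to age 2 (199.6725).

199.67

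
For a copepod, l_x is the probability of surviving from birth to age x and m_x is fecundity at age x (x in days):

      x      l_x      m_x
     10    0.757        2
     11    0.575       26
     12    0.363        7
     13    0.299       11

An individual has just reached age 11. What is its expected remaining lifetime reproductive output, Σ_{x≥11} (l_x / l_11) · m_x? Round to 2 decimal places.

36.14

l_11 = 0.575. Conditional survival from age 11 to x is l_x / l_11.
  x=11: (0.575/0.575) × 26 = 26.0000
  x=12: (0.363/0.575) × 7 = 4.4191
  x=13: (0.299/0.575) × 11 = 5.7200
Sum = 26.0000 + 4.4191 + 5.7200 = 36.1391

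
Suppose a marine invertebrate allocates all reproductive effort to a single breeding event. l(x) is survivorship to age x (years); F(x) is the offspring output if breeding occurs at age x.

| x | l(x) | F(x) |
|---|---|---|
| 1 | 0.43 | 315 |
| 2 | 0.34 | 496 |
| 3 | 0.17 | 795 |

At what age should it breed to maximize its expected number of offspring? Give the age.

Expected offspring if breeding at age x = l(x) × F(x):
  age 1: 0.43 × 315 = 135.450
  age 2: 0.34 × 496 = 168.640
  age 3: 0.17 × 795 = 135.150
Maximum at age 2 (168.640).

2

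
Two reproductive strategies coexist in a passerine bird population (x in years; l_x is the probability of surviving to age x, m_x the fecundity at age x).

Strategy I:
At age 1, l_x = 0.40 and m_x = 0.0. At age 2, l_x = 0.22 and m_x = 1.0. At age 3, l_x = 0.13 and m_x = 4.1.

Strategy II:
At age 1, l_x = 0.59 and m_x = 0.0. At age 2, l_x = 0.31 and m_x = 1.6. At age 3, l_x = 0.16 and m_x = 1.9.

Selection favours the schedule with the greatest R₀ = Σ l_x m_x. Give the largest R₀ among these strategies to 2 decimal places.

Strategy I: R₀ = 0.40×0.0 + 0.22×1.0 + 0.13×4.1 = 0.7530
Strategy II: R₀ = 0.59×0.0 + 0.31×1.6 + 0.16×1.9 = 0.8000
Highest R₀: strategy II with 0.8000.

0.80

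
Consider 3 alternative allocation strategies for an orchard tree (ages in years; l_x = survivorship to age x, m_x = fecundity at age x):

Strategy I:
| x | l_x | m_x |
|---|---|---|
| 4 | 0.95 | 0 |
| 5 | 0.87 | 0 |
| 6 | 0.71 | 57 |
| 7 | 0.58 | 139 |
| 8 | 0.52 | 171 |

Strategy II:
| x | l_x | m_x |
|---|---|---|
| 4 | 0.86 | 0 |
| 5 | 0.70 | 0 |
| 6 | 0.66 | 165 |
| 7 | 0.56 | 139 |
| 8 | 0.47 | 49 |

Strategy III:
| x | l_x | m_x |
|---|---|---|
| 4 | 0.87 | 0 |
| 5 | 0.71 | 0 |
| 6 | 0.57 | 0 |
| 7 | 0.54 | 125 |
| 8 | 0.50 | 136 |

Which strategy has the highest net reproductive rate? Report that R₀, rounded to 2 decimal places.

Strategy I: R₀ = 0.95×0 + 0.87×0 + 0.71×57 + 0.58×139 + 0.52×171 = 210.0100
Strategy II: R₀ = 0.86×0 + 0.70×0 + 0.66×165 + 0.56×139 + 0.47×49 = 209.7700
Strategy III: R₀ = 0.87×0 + 0.71×0 + 0.57×0 + 0.54×125 + 0.50×136 = 135.5000
Highest R₀: strategy I with 210.0100.

210.01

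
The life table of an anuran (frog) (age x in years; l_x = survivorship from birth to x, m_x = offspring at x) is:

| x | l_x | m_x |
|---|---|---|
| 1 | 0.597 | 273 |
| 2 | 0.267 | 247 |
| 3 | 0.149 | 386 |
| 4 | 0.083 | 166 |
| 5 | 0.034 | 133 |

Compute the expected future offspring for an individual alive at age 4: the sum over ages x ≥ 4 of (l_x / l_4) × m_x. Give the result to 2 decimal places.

l_4 = 0.083. Conditional survival from age 4 to x is l_x / l_4.
  x=4: (0.083/0.083) × 166 = 166.0000
  x=5: (0.034/0.083) × 133 = 54.4819
Sum = 166.0000 + 54.4819 = 220.4819

220.48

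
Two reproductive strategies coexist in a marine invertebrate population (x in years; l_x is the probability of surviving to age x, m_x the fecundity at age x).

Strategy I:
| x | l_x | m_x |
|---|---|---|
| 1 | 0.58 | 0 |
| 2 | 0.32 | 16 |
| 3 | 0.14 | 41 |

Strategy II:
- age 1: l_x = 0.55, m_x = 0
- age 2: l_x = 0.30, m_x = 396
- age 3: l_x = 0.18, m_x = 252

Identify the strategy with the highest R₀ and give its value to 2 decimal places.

Strategy I: R₀ = 0.58×0 + 0.32×16 + 0.14×41 = 10.8600
Strategy II: R₀ = 0.55×0 + 0.30×396 + 0.18×252 = 164.1600
Highest R₀: strategy II with 164.1600.

164.16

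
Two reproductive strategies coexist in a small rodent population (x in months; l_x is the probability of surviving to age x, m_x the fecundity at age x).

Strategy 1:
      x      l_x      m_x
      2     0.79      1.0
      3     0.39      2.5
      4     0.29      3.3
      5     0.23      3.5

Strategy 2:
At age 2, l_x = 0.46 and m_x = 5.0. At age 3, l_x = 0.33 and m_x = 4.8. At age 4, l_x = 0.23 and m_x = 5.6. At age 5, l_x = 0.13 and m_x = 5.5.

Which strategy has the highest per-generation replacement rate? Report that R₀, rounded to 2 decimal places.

5.89

Strategy 1: R₀ = 0.79×1.0 + 0.39×2.5 + 0.29×3.3 + 0.23×3.5 = 3.5270
Strategy 2: R₀ = 0.46×5.0 + 0.33×4.8 + 0.23×5.6 + 0.13×5.5 = 5.8870
Highest R₀: strategy 2 with 5.8870.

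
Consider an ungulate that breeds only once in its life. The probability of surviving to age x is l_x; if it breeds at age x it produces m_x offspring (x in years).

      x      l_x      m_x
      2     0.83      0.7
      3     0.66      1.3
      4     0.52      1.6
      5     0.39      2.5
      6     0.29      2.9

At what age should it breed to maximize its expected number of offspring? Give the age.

Expected offspring if breeding at age x = l_x × m_x:
  age 2: 0.83 × 0.7 = 0.581
  age 3: 0.66 × 1.3 = 0.858
  age 4: 0.52 × 1.6 = 0.832
  age 5: 0.39 × 2.5 = 0.975
  age 6: 0.29 × 2.9 = 0.841
Maximum at age 5 (0.975).

5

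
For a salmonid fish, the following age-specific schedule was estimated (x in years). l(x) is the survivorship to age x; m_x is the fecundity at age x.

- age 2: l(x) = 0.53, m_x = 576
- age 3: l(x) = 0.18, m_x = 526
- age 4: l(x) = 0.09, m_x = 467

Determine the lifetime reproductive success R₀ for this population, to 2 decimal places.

R₀ = Σ l(x) m_x:
  age 2: 0.53 × 576 = 305.2800
  age 3: 0.18 × 526 = 94.6800
  age 4: 0.09 × 467 = 42.0300
R₀ = 305.2800 + 94.6800 + 42.0300 = 441.9900

441.99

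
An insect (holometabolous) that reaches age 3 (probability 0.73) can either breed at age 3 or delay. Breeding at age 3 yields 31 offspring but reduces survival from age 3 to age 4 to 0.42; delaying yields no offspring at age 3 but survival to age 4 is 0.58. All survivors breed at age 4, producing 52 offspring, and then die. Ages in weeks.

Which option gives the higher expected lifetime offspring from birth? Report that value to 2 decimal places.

38.57

breed at age 3: R₀ = 0.73 × (31 + 0.42 × 52) = 0.73 × 52.8400 = 38.5732
delay to age 4: R₀ = 0.73 × (0.58 × 52) = 0.73 × 30.1600 = 22.0168
Higher: breed at age 3 (38.5732).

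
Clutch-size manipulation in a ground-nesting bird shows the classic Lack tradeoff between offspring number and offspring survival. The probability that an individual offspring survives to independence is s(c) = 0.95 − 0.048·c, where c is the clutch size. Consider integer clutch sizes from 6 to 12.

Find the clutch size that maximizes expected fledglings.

10

Expected fledglings = c × s(c):
  c=6: 6 × 0.662 = 3.972
  c=7: 7 × 0.614 = 4.298
  c=8: 8 × 0.566 = 4.528
  c=9: 9 × 0.518 = 4.662
  c=10: 10 × 0.470 = 4.700
  c=11: 11 × 0.422 = 4.642
  c=12: 12 × 0.374 = 4.488
Maximum at c = 10 (4.700 fledglings).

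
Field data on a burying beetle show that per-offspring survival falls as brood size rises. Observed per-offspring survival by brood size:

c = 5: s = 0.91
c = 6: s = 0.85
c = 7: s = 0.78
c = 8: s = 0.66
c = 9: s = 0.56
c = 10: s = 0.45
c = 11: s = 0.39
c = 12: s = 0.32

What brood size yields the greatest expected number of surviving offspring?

Expected surviving offspring = c × s(c):
  c=5: 5 × 0.91 = 4.550
  c=6: 6 × 0.85 = 5.100
  c=7: 7 × 0.78 = 5.460
  c=8: 8 × 0.66 = 5.280
  c=9: 9 × 0.56 = 5.040
  c=10: 10 × 0.45 = 4.500
  c=11: 11 × 0.39 = 4.290
  c=12: 12 × 0.32 = 3.840
Maximum at c = 7 (5.460 surviving offspring).

7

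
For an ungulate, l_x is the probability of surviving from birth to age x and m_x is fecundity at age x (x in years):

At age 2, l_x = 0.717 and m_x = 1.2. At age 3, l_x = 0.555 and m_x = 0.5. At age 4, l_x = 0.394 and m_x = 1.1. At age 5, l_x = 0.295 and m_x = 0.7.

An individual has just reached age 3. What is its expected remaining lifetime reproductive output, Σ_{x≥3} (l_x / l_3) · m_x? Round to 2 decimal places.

l_3 = 0.555. Conditional survival from age 3 to x is l_x / l_3.
  x=3: (0.555/0.555) × 0.5 = 0.5000
  x=4: (0.394/0.555) × 1.1 = 0.7809
  x=5: (0.295/0.555) × 0.7 = 0.3721
Sum = 0.5000 + 0.7809 + 0.3721 = 1.6530

1.65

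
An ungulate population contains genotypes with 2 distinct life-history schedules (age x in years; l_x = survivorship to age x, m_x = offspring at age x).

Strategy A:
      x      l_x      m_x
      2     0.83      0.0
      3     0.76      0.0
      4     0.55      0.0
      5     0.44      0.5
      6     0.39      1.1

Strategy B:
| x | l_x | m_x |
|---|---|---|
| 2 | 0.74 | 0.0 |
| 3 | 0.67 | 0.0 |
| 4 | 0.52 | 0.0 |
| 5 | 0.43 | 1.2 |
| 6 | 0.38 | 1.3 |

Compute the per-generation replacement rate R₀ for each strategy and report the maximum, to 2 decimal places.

1.01

Strategy A: R₀ = 0.83×0.0 + 0.76×0.0 + 0.55×0.0 + 0.44×0.5 + 0.39×1.1 = 0.6490
Strategy B: R₀ = 0.74×0.0 + 0.67×0.0 + 0.52×0.0 + 0.43×1.2 + 0.38×1.3 = 1.0100
Highest R₀: strategy B with 1.0100.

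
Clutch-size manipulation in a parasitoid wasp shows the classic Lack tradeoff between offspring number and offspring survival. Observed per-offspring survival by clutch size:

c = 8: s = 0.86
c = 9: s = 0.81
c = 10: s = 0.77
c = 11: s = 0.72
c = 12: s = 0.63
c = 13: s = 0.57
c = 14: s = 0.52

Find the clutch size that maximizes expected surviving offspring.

11

Expected surviving offspring = c × s(c):
  c=8: 8 × 0.86 = 6.880
  c=9: 9 × 0.81 = 7.290
  c=10: 10 × 0.77 = 7.700
  c=11: 11 × 0.72 = 7.920
  c=12: 12 × 0.63 = 7.560
  c=13: 13 × 0.57 = 7.410
  c=14: 14 × 0.52 = 7.280
Maximum at c = 11 (7.920 surviving offspring).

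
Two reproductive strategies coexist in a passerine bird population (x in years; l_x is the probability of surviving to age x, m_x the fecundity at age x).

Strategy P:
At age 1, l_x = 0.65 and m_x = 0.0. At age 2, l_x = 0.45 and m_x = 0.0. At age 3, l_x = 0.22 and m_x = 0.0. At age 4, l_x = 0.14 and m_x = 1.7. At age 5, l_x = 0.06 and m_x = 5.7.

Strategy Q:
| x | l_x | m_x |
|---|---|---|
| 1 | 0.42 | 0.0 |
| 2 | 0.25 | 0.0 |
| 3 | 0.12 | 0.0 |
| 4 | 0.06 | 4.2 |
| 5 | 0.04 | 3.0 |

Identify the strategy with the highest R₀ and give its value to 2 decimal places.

0.58

Strategy P: R₀ = 0.65×0.0 + 0.45×0.0 + 0.22×0.0 + 0.14×1.7 + 0.06×5.7 = 0.5800
Strategy Q: R₀ = 0.42×0.0 + 0.25×0.0 + 0.12×0.0 + 0.06×4.2 + 0.04×3.0 = 0.3720
Highest R₀: strategy P with 0.5800.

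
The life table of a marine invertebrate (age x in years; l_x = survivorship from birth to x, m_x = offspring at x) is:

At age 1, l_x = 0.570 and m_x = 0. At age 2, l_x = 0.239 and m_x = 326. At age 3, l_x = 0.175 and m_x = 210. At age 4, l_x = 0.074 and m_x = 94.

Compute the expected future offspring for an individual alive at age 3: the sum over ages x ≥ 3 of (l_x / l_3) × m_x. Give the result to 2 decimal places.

l_3 = 0.175. Conditional survival from age 3 to x is l_x / l_3.
  x=3: (0.175/0.175) × 210 = 210.0000
  x=4: (0.074/0.175) × 94 = 39.7486
Sum = 210.0000 + 39.7486 = 249.7486

249.75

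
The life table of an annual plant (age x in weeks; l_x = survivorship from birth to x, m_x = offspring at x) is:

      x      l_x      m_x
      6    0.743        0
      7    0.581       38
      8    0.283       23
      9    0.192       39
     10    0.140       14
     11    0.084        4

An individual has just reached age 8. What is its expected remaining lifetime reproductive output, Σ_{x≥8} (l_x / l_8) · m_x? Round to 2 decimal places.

l_8 = 0.283. Conditional survival from age 8 to x is l_x / l_8.
  x=8: (0.283/0.283) × 23 = 23.0000
  x=9: (0.192/0.283) × 39 = 26.4594
  x=10: (0.140/0.283) × 14 = 6.9258
  x=11: (0.084/0.283) × 4 = 1.1873
Sum = 23.0000 + 26.4594 + 6.9258 + 1.1873 = 57.5724

57.57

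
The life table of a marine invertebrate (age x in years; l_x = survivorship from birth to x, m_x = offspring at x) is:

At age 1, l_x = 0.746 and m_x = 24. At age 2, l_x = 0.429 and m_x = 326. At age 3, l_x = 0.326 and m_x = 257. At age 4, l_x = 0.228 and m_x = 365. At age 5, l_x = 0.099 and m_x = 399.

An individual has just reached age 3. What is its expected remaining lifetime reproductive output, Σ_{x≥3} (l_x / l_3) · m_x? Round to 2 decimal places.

633.44

l_3 = 0.326. Conditional survival from age 3 to x is l_x / l_3.
  x=3: (0.326/0.326) × 257 = 257.0000
  x=4: (0.228/0.326) × 365 = 255.2761
  x=5: (0.099/0.326) × 399 = 121.1687
Sum = 257.0000 + 255.2761 + 121.1687 = 633.4448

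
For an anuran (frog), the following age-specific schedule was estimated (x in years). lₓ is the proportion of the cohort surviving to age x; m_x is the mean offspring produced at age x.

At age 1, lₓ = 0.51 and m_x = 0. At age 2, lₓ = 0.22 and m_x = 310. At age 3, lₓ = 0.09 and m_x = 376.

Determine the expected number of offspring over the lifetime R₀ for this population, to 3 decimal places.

102.040

R₀ = Σ lₓ m_x:
  age 1: 0.51 × 0 = 0.0000
  age 2: 0.22 × 310 = 68.2000
  age 3: 0.09 × 376 = 33.8400
R₀ = 0.0000 + 68.2000 + 33.8400 = 102.0400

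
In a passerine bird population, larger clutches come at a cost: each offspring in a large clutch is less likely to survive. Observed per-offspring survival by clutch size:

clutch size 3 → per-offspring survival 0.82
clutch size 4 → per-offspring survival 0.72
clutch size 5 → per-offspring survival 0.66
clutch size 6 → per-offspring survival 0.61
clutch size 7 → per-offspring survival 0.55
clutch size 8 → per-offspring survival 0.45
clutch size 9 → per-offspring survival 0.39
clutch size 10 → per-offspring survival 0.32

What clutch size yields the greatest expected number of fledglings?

7

Expected fledglings = c × s(c):
  c=3: 3 × 0.82 = 2.460
  c=4: 4 × 0.72 = 2.880
  c=5: 5 × 0.66 = 3.300
  c=6: 6 × 0.61 = 3.660
  c=7: 7 × 0.55 = 3.850
  c=8: 8 × 0.45 = 3.600
  c=9: 9 × 0.39 = 3.510
  c=10: 10 × 0.32 = 3.200
Maximum at c = 7 (3.850 fledglings).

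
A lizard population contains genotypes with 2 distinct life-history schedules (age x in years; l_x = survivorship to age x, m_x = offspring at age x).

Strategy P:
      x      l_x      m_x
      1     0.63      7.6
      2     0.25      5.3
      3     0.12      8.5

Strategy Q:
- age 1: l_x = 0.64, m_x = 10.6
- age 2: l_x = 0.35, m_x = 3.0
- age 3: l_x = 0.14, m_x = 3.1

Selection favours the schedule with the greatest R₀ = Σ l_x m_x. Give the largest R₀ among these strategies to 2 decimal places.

8.27

Strategy P: R₀ = 0.63×7.6 + 0.25×5.3 + 0.12×8.5 = 7.1330
Strategy Q: R₀ = 0.64×10.6 + 0.35×3.0 + 0.14×3.1 = 8.2680
Highest R₀: strategy Q with 8.2680.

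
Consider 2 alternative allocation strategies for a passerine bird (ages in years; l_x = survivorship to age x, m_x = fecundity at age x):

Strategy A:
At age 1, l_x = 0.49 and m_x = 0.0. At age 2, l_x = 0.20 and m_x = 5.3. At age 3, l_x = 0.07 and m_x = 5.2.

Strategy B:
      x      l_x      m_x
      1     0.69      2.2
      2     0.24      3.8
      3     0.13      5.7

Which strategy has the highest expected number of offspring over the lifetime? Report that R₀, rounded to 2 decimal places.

Strategy A: R₀ = 0.49×0.0 + 0.20×5.3 + 0.07×5.2 = 1.4240
Strategy B: R₀ = 0.69×2.2 + 0.24×3.8 + 0.13×5.7 = 3.1710
Highest R₀: strategy B with 3.1710.

3.17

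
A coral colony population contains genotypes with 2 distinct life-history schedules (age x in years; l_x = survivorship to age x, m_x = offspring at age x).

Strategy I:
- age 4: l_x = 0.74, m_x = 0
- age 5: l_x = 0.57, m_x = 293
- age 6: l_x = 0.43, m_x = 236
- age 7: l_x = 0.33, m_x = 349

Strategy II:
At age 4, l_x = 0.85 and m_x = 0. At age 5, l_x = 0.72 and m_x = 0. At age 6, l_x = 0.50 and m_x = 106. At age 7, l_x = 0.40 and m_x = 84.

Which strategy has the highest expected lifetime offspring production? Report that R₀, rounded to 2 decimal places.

383.66

Strategy I: R₀ = 0.74×0 + 0.57×293 + 0.43×236 + 0.33×349 = 383.6600
Strategy II: R₀ = 0.85×0 + 0.72×0 + 0.50×106 + 0.40×84 = 86.6000
Highest R₀: strategy I with 383.6600.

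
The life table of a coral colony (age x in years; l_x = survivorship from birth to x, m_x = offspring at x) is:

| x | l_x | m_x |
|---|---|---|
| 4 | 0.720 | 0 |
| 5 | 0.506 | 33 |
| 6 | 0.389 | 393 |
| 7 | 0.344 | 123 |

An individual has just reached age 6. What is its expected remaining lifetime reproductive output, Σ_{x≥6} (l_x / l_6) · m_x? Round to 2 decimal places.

501.77

l_6 = 0.389. Conditional survival from age 6 to x is l_x / l_6.
  x=6: (0.389/0.389) × 393 = 393.0000
  x=7: (0.344/0.389) × 123 = 108.7712
Sum = 393.0000 + 108.7712 = 501.7712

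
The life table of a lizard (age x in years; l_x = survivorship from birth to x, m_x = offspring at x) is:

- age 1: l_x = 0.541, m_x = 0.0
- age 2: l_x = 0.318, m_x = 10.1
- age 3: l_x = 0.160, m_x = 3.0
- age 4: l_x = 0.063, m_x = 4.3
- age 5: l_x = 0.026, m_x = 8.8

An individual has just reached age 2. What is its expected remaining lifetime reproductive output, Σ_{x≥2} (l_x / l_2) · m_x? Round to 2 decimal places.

l_2 = 0.318. Conditional survival from age 2 to x is l_x / l_2.
  x=2: (0.318/0.318) × 10.1 = 10.1000
  x=3: (0.160/0.318) × 3.0 = 1.5094
  x=4: (0.063/0.318) × 4.3 = 0.8519
  x=5: (0.026/0.318) × 8.8 = 0.7195
Sum = 10.1000 + 1.5094 + 0.8519 + 0.7195 = 13.1808

13.18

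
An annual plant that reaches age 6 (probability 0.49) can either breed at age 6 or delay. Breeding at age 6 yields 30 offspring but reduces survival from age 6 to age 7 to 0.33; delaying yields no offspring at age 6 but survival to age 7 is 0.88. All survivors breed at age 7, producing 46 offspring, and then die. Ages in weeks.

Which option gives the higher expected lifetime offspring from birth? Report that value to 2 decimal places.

22.14

breed at age 6: R₀ = 0.49 × (30 + 0.33 × 46) = 0.49 × 45.1800 = 22.1382
delay to age 7: R₀ = 0.49 × (0.88 × 46) = 0.49 × 40.4800 = 19.8352
Higher: breed at age 6 (22.1382).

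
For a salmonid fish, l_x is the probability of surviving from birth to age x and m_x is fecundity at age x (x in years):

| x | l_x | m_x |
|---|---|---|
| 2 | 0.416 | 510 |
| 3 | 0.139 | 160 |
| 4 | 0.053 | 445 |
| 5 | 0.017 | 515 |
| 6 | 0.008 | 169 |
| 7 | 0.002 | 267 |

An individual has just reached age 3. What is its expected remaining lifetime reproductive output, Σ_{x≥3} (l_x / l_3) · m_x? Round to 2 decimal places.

406.23

l_3 = 0.139. Conditional survival from age 3 to x is l_x / l_3.
  x=3: (0.139/0.139) × 160 = 160.0000
  x=4: (0.053/0.139) × 445 = 169.6763
  x=5: (0.017/0.139) × 515 = 62.9856
  x=6: (0.008/0.139) × 169 = 9.7266
  x=7: (0.002/0.139) × 267 = 3.8417
Sum = 160.0000 + 169.6763 + 62.9856 + 9.7266 + 3.8417 = 406.2302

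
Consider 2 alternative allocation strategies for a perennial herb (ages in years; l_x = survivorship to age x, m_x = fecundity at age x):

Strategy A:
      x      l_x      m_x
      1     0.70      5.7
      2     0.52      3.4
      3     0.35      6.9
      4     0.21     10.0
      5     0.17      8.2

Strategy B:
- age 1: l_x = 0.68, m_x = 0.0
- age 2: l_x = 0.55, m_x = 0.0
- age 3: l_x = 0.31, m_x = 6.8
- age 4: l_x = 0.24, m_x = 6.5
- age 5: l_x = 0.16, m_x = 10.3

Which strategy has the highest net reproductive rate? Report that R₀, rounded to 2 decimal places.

Strategy A: R₀ = 0.70×5.7 + 0.52×3.4 + 0.35×6.9 + 0.21×10.0 + 0.17×8.2 = 11.6670
Strategy B: R₀ = 0.68×0.0 + 0.55×0.0 + 0.31×6.8 + 0.24×6.5 + 0.16×10.3 = 5.3160
Highest R₀: strategy A with 11.6670.

11.67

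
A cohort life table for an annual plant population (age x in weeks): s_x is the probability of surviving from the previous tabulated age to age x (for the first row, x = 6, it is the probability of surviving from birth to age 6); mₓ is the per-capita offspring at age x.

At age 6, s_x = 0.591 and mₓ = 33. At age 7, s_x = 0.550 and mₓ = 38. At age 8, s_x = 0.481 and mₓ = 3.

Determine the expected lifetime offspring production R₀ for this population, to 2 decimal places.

32.32

Survivorship from birth: l_x = s_6·s_7·…·s_x.
  l_6 = 0.59100
  l_7 = 0.32505
  l_8 = 0.15635
R₀ = Σ l_x mₓ:
  age 6: 0.59100 × 33 = 19.5030
  age 7: 0.32505 × 38 = 12.3519
  age 8: 0.15635 × 3 = 0.4690
R₀ = 19.5030 + 12.3519 + 0.4690 = 32.3240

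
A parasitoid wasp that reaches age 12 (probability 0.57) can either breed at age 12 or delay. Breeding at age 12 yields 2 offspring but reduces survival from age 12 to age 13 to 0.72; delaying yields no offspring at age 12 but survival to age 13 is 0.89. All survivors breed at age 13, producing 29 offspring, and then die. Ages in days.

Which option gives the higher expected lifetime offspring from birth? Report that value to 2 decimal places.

14.71

breed at age 12: R₀ = 0.57 × (2 + 0.72 × 29) = 0.57 × 22.8800 = 13.0416
delay to age 13: R₀ = 0.57 × (0.89 × 29) = 0.57 × 25.8100 = 14.7117
Higher: delay to age 13 (14.7117).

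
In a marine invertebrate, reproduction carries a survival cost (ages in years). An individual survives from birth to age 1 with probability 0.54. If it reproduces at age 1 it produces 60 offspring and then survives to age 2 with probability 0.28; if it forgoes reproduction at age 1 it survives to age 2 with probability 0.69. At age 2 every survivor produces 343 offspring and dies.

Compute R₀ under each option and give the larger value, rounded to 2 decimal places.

breed at age 1: R₀ = 0.54 × (60 + 0.28 × 343) = 0.54 × 156.0400 = 84.2616
delay to age 2: R₀ = 0.54 × (0.69 × 343) = 0.54 × 236.6700 = 127.8018
Higher: delay to age 2 (127.8018).

127.80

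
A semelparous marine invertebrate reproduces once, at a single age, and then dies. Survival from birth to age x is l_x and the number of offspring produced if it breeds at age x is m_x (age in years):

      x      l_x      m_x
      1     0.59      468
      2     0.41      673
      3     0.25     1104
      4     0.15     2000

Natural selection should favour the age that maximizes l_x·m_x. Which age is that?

Expected offspring if breeding at age x = l_x × m_x:
  age 1: 0.59 × 468 = 276.120
  age 2: 0.41 × 673 = 275.930
  age 3: 0.25 × 1104 = 276.000
  age 4: 0.15 × 2000 = 300.000
Maximum at age 4 (300.000).

4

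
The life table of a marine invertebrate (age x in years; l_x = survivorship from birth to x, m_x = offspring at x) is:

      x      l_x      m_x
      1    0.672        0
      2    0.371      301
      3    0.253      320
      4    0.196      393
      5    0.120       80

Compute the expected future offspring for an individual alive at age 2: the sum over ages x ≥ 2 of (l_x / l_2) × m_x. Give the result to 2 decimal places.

l_2 = 0.371. Conditional survival from age 2 to x is l_x / l_2.
  x=2: (0.371/0.371) × 301 = 301.0000
  x=3: (0.253/0.371) × 320 = 218.2210
  x=4: (0.196/0.371) × 393 = 207.6226
  x=5: (0.120/0.371) × 80 = 25.8760
Sum = 301.0000 + 218.2210 + 207.6226 + 25.8760 = 752.7197

752.72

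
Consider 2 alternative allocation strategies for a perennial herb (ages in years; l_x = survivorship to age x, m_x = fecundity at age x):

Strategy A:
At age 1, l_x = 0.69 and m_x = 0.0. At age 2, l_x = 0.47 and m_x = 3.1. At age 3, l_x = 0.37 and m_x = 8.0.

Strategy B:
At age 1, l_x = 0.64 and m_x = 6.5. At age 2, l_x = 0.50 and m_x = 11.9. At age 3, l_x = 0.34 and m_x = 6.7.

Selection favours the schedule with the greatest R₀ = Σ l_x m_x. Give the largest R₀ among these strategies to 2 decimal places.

12.39

Strategy A: R₀ = 0.69×0.0 + 0.47×3.1 + 0.37×8.0 = 4.4170
Strategy B: R₀ = 0.64×6.5 + 0.50×11.9 + 0.34×6.7 = 12.3880
Highest R₀: strategy B with 12.3880.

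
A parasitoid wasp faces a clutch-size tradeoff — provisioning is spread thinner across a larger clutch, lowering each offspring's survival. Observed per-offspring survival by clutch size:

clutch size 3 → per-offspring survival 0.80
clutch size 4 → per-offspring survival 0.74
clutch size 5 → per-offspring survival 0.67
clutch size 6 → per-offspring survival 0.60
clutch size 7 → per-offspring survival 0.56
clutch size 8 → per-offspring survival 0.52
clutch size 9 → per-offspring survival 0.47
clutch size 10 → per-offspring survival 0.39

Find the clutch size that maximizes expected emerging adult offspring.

Expected emerging adult offspring = c × s(c):
  c=3: 3 × 0.80 = 2.400
  c=4: 4 × 0.74 = 2.960
  c=5: 5 × 0.67 = 3.350
  c=6: 6 × 0.60 = 3.600
  c=7: 7 × 0.56 = 3.920
  c=8: 8 × 0.52 = 4.160
  c=9: 9 × 0.47 = 4.230
  c=10: 10 × 0.39 = 3.900
Maximum at c = 9 (4.230 emerging adult offspring).

9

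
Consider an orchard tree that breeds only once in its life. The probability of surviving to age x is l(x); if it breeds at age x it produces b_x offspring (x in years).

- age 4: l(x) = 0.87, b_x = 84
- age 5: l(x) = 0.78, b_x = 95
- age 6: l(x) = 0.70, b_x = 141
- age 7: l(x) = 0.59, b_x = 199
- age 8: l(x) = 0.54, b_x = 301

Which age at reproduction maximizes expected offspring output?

Expected offspring if breeding at age x = l(x) × b_x:
  age 4: 0.87 × 84 = 73.080
  age 5: 0.78 × 95 = 74.100
  age 6: 0.70 × 141 = 98.700
  age 7: 0.59 × 199 = 117.410
  age 8: 0.54 × 301 = 162.540
Maximum at age 8 (162.540).

8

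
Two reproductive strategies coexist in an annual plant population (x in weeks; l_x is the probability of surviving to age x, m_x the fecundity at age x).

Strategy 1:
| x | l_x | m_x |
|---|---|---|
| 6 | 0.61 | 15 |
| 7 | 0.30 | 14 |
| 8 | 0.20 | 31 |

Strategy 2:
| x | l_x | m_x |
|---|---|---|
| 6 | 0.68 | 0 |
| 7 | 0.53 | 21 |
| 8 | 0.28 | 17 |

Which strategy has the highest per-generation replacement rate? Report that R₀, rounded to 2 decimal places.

19.55

Strategy 1: R₀ = 0.61×15 + 0.30×14 + 0.20×31 = 19.5500
Strategy 2: R₀ = 0.68×0 + 0.53×21 + 0.28×17 = 15.8900
Highest R₀: strategy 1 with 19.5500.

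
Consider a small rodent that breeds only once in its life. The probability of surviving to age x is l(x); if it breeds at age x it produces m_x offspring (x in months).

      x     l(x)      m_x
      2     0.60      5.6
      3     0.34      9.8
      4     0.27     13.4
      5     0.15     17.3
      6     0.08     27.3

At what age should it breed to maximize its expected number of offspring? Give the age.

4

Expected offspring if breeding at age x = l(x) × m_x:
  age 2: 0.60 × 5.6 = 3.360
  age 3: 0.34 × 9.8 = 3.332
  age 4: 0.27 × 13.4 = 3.618
  age 5: 0.15 × 17.3 = 2.595
  age 6: 0.08 × 27.3 = 2.184
Maximum at age 4 (3.618).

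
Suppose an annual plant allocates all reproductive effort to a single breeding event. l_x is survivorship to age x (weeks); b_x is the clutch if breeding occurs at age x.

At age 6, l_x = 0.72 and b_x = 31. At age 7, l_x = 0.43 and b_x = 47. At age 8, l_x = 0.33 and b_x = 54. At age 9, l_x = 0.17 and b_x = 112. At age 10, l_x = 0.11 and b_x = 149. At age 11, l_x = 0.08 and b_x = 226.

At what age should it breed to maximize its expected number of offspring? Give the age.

Expected offspring if breeding at age x = l_x × b_x:
  age 6: 0.72 × 31 = 22.320
  age 7: 0.43 × 47 = 20.210
  age 8: 0.33 × 54 = 17.820
  age 9: 0.17 × 112 = 19.040
  age 10: 0.11 × 149 = 16.390
  age 11: 0.08 × 226 = 18.080
Maximum at age 6 (22.320).

6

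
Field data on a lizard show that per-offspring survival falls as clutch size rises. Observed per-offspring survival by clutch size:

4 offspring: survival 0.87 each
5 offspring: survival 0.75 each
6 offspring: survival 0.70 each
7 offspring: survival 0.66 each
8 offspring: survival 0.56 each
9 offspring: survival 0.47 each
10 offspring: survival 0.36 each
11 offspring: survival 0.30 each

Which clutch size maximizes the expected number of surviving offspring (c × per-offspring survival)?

7

Expected surviving offspring = c × s(c):
  c=4: 4 × 0.87 = 3.480
  c=5: 5 × 0.75 = 3.750
  c=6: 6 × 0.70 = 4.200
  c=7: 7 × 0.66 = 4.620
  c=8: 8 × 0.56 = 4.480
  c=9: 9 × 0.47 = 4.230
  c=10: 10 × 0.36 = 3.600
  c=11: 11 × 0.30 = 3.300
Maximum at c = 7 (4.620 surviving offspring).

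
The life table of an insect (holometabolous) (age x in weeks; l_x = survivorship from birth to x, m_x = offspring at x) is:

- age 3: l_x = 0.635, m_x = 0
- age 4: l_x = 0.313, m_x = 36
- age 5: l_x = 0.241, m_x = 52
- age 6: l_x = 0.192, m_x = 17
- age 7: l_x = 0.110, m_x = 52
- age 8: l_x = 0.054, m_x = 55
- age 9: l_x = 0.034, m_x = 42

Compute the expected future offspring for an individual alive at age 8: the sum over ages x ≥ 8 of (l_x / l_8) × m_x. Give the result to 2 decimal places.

81.44

l_8 = 0.054. Conditional survival from age 8 to x is l_x / l_8.
  x=8: (0.054/0.054) × 55 = 55.0000
  x=9: (0.034/0.054) × 42 = 26.4444
Sum = 55.0000 + 26.4444 = 81.4444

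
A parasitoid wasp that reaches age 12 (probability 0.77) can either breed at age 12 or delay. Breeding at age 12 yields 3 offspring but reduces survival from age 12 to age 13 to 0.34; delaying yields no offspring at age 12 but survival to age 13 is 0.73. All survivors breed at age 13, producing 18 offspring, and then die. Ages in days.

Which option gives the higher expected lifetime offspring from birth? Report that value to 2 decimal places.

10.12

breed at age 12: R₀ = 0.77 × (3 + 0.34 × 18) = 0.77 × 9.1200 = 7.0224
delay to age 13: R₀ = 0.77 × (0.73 × 18) = 0.77 × 13.1400 = 10.1178
Higher: delay to age 13 (10.1178).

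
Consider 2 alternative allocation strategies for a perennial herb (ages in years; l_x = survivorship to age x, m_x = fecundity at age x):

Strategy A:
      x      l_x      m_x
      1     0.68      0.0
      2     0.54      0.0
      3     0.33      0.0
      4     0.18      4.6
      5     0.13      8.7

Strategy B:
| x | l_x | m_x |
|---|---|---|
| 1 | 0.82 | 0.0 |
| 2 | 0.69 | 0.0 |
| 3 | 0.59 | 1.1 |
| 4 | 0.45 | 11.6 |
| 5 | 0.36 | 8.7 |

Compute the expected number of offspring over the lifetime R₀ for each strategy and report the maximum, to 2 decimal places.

9.00

Strategy A: R₀ = 0.68×0.0 + 0.54×0.0 + 0.33×0.0 + 0.18×4.6 + 0.13×8.7 = 1.9590
Strategy B: R₀ = 0.82×0.0 + 0.69×0.0 + 0.59×1.1 + 0.45×11.6 + 0.36×8.7 = 9.0010
Highest R₀: strategy B with 9.0010.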